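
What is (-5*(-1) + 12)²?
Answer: 289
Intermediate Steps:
(-5*(-1) + 12)² = (5 + 12)² = 17² = 289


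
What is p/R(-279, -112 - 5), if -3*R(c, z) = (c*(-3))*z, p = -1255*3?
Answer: -1255/10881 ≈ -0.11534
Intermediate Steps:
p = -3765
R(c, z) = c*z (R(c, z) = -c*(-3)*z/3 = -(-3*c)*z/3 = -(-1)*c*z = c*z)
p/R(-279, -112 - 5) = -3765*(-1/(279*(-112 - 5))) = -3765/((-279*(-117))) = -3765/32643 = -3765*1/32643 = -1255/10881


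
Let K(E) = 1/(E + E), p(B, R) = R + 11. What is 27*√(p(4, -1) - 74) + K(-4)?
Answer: -⅛ + 216*I ≈ -0.125 + 216.0*I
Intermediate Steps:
p(B, R) = 11 + R
K(E) = 1/(2*E)
27*√(p(4, -1) - 74) + K(-4) = 27*√((11 - 1) - 74) + (½)/(-4) = 27*√(10 - 74) + (½)*(-¼) = 27*√(-64) - ⅛ = 27*(8*I) - ⅛ = 216*I - ⅛ = -⅛ + 216*I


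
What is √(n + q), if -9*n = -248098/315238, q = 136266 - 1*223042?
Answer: I*√19402551042275093/472857 ≈ 294.58*I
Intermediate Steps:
q = -86776 (q = 136266 - 223042 = -86776)
n = 124049/1418571 (n = -(-248098)/(9*315238) = -⅑*(-124049/157619) = 124049/1418571 ≈ 0.087446)
√(n + q) = √(124049/1418571 - 86776) = √(-123097793047/1418571) = I*√19402551042275093/472857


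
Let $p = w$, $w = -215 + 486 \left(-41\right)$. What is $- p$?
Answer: $20141$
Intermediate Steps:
$w = -20141$ ($w = -215 - 19926 = -20141$)
$p = -20141$
$- p = \left(-1\right) \left(-20141\right) = 20141$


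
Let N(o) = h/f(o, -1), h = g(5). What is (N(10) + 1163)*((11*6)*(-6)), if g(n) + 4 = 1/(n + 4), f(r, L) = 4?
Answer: -460163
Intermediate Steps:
g(n) = -4 + 1/(4 + n) (g(n) = -4 + 1/(n + 4) = -4 + 1/(4 + n))
h = -35/9 (h = (-15 - 4*5)/(4 + 5) = (-15 - 20)/9 = (1/9)*(-35) = -35/9 ≈ -3.8889)
N(o) = -35/36 (N(o) = -35/9/4 = -35/9*1/4 = -35/36)
(N(10) + 1163)*((11*6)*(-6)) = (-35/36 + 1163)*((11*6)*(-6)) = 41833*(66*(-6))/36 = (41833/36)*(-396) = -460163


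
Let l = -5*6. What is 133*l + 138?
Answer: -3852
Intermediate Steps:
l = -30
133*l + 138 = 133*(-30) + 138 = -3990 + 138 = -3852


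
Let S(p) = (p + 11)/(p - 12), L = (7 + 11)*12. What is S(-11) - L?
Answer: -216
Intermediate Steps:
L = 216 (L = 18*12 = 216)
S(p) = (11 + p)/(-12 + p)
S(-11) - L = (11 - 11)/(-12 - 11) - 1*216 = 0/(-23) - 216 = -1/23*0 - 216 = 0 - 216 = -216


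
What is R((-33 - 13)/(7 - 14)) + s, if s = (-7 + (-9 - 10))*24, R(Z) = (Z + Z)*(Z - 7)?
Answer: -30852/49 ≈ -629.63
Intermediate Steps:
R(Z) = 2*Z*(-7 + Z) (R(Z) = (2*Z)*(-7 + Z) = 2*Z*(-7 + Z))
s = -624 (s = (-7 - 19)*24 = -26*24 = -624)
R((-33 - 13)/(7 - 14)) + s = 2*((-33 - 13)/(7 - 14))*(-7 + (-33 - 13)/(7 - 14)) - 624 = 2*(-46/(-7))*(-7 - 46/(-7)) - 624 = 2*(-46*(-⅐))*(-7 - 46*(-⅐)) - 624 = 2*(46/7)*(-7 + 46/7) - 624 = 2*(46/7)*(-3/7) - 624 = -276/49 - 624 = -30852/49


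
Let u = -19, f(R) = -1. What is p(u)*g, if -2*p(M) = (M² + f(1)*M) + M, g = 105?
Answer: -37905/2 ≈ -18953.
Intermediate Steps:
p(M) = -M²/2 (p(M) = -((M² - M) + M)/2 = -M²/2)
p(u)*g = -½*(-19)²*105 = -½*361*105 = -361/2*105 = -37905/2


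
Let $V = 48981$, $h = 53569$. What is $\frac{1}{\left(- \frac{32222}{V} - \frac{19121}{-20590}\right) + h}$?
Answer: $\frac{34776510}{1862952281939} \approx 1.8667 \cdot 10^{-5}$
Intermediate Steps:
$\frac{1}{\left(- \frac{32222}{V} - \frac{19121}{-20590}\right) + h} = \frac{1}{\left(- \frac{32222}{48981} - \frac{19121}{-20590}\right) + 53569} = \frac{1}{\left(\left(-32222\right) \frac{1}{48981} - - \frac{19121}{20590}\right) + 53569} = \frac{1}{\left(- \frac{32222}{48981} + \frac{19121}{20590}\right) + 53569} = \frac{1}{\frac{9417749}{34776510} + 53569} = \frac{1}{\frac{1862952281939}{34776510}} = \frac{34776510}{1862952281939}$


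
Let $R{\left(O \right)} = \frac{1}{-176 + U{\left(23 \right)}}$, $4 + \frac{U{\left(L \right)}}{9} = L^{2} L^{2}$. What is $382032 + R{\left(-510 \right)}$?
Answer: $\frac{962092961425}{2518357} \approx 3.8203 \cdot 10^{5}$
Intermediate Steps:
$U{\left(L \right)} = -36 + 9 L^{4}$ ($U{\left(L \right)} = -36 + 9 L^{2} L^{2} = -36 + 9 L^{4}$)
$R{\left(O \right)} = \frac{1}{2518357}$ ($R{\left(O \right)} = \frac{1}{-176 - \left(36 - 9 \cdot 23^{4}\right)} = \frac{1}{-176 + \left(-36 + 9 \cdot 279841\right)} = \frac{1}{-176 + \left(-36 + 2518569\right)} = \frac{1}{-176 + 2518533} = \frac{1}{2518357}$)
$382032 + R{\left(-510 \right)} = 382032 + \frac{1}{2518357} = \frac{962092961425}{2518357}$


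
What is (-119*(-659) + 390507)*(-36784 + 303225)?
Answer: 124941645248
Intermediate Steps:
(-119*(-659) + 390507)*(-36784 + 303225) = (78421 + 390507)*266441 = 468928*266441 = 124941645248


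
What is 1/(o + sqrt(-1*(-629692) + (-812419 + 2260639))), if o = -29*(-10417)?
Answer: 302093/91258102737 - 46*sqrt(982)/91258102737 ≈ 3.2945e-6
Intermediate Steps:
o = 302093
1/(o + sqrt(-1*(-629692) + (-812419 + 2260639))) = 1/(302093 + sqrt(-1*(-629692) + (-812419 + 2260639))) = 1/(302093 + sqrt(629692 + 1448220)) = 1/(302093 + sqrt(2077912)) = 1/(302093 + 46*sqrt(982))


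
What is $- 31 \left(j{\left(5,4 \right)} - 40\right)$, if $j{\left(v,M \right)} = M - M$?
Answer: $1240$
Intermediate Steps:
$j{\left(v,M \right)} = 0$
$- 31 \left(j{\left(5,4 \right)} - 40\right) = - 31 \left(0 - 40\right) = \left(-31\right) \left(-40\right) = 1240$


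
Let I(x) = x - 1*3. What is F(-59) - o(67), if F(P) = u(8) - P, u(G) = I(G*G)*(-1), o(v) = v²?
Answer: -4491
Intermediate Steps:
I(x) = -3 + x (I(x) = x - 3 = -3 + x)
u(G) = 3 - G² (u(G) = (-3 + G*G)*(-1) = (-3 + G²)*(-1) = 3 - G²)
F(P) = -61 - P (F(P) = (3 - 1*8²) - P = (3 - 1*64) - P = (3 - 64) - P = -61 - P)
F(-59) - o(67) = (-61 - 1*(-59)) - 1*67² = (-61 + 59) - 1*4489 = -2 - 4489 = -4491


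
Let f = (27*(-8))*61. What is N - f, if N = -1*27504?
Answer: -14328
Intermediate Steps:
f = -13176 (f = -216*61 = -13176)
N = -27504
N - f = -27504 - 1*(-13176) = -27504 + 13176 = -14328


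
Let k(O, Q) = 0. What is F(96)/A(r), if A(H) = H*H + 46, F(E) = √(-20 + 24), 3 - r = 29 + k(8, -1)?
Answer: 1/361 ≈ 0.0027701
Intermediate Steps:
r = -26 (r = 3 - (29 + 0) = 3 - 1*29 = 3 - 29 = -26)
F(E) = 2 (F(E) = √4 = 2)
A(H) = 46 + H² (A(H) = H² + 46 = 46 + H²)
F(96)/A(r) = 2/(46 + (-26)²) = 2/(46 + 676) = 2/722 = 2*(1/722) = 1/361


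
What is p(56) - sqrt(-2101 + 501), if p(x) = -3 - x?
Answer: -59 - 40*I ≈ -59.0 - 40.0*I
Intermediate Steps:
p(56) - sqrt(-2101 + 501) = (-3 - 1*56) - sqrt(-2101 + 501) = (-3 - 56) - sqrt(-1600) = -59 - 40*I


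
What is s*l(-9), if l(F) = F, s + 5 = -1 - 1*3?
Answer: 81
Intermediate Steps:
s = -9 (s = -5 + (-1 - 1*3) = -5 + (-1 - 3) = -5 - 4 = -9)
s*l(-9) = -9*(-9) = 81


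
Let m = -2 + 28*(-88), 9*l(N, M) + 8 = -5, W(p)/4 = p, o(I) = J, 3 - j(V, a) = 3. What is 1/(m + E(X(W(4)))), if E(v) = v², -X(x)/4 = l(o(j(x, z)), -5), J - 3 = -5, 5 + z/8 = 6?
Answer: -81/197042 ≈ -0.00041108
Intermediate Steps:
z = 8 (z = -40 + 8*6 = -40 + 48 = 8)
j(V, a) = 0 (j(V, a) = 3 - 1*3 = 3 - 3 = 0)
J = -2 (J = 3 - 5 = -2)
o(I) = -2
W(p) = 4*p
l(N, M) = -13/9 (l(N, M) = -8/9 + (⅑)*(-5) = -8/9 - 5/9 = -13/9)
m = -2466 (m = -2 - 2464 = -2466)
X(x) = 52/9 (X(x) = -4*(-13/9) = 52/9)
1/(m + E(X(W(4)))) = 1/(-2466 + (52/9)²) = 1/(-2466 + 2704/81) = 1/(-197042/81) = -81/197042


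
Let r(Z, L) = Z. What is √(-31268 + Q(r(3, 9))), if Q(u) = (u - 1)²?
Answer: 4*I*√1954 ≈ 176.82*I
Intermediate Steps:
Q(u) = (-1 + u)²
√(-31268 + Q(r(3, 9))) = √(-31268 + (-1 + 3)²) = √(-31268 + 2²) = √(-31268 + 4) = √(-31264) = 4*I*√1954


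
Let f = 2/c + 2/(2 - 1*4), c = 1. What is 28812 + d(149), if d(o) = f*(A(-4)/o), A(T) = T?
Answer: 4292984/149 ≈ 28812.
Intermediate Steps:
f = 1 (f = 2/1 + 2/(2 - 1*4) = 2*1 + 2/(2 - 4) = 2 + 2/(-2) = 2 + 2*(-1/2) = 2 - 1 = 1)
d(o) = -4/o (d(o) = 1*(-4/o) = -4/o)
28812 + d(149) = 28812 - 4/149 = 4292984/149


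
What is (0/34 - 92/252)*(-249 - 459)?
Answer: 5428/21 ≈ 258.48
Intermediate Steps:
(0/34 - 92/252)*(-249 - 459) = (0*(1/34) - 92*1/252)*(-708) = (0 - 23/63)*(-708) = -23/63*(-708) = 5428/21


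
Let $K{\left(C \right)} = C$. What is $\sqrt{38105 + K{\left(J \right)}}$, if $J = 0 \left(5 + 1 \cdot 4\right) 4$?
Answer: $\sqrt{38105} \approx 195.21$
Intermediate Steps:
$J = 0$ ($J = 0 \left(5 + 4\right) 4 = 0 \cdot 9 \cdot 4 = 0 \cdot 4 = 0$)
$\sqrt{38105 + K{\left(J \right)}} = \sqrt{38105 + 0} = \sqrt{38105}$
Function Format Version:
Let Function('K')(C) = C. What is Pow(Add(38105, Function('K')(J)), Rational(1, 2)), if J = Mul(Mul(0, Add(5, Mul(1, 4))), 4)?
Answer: Pow(38105, Rational(1, 2)) ≈ 195.21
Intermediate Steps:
J = 0 (J = Mul(Mul(0, Add(5, 4)), 4) = Mul(Mul(0, 9), 4) = Mul(0, 4) = 0)
Pow(Add(38105, Function('K')(J)), Rational(1, 2)) = Pow(Add(38105, 0), Rational(1, 2)) = Pow(38105, Rational(1, 2))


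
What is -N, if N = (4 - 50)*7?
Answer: 322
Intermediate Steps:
N = -322 (N = -46*7 = -322)
-N = -1*(-322) = 322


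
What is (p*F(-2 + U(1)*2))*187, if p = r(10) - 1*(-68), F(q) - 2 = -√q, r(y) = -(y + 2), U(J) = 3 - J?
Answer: 20944 - 10472*√2 ≈ 6134.4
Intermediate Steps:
r(y) = -2 - y (r(y) = -(2 + y) = -2 - y)
F(q) = 2 - √q
p = 56 (p = (-2 - 1*10) - 1*(-68) = (-2 - 10) + 68 = -12 + 68 = 56)
(p*F(-2 + U(1)*2))*187 = (56*(2 - √(-2 + (3 - 1*1)*2)))*187 = (56*(2 - √(-2 + (3 - 1)*2)))*187 = (56*(2 - √(-2 + 2*2)))*187 = (56*(2 - √(-2 + 4)))*187 = (56*(2 - √2))*187 = (112 - 56*√2)*187 = 20944 - 10472*√2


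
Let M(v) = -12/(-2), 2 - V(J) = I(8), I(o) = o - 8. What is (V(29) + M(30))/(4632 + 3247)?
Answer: 8/7879 ≈ 0.0010154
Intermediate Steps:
I(o) = -8 + o
V(J) = 2 (V(J) = 2 - (-8 + 8) = 2 - 1*0 = 2 + 0 = 2)
M(v) = 6 (M(v) = -12*(-½) = 6)
(V(29) + M(30))/(4632 + 3247) = (2 + 6)/(4632 + 3247) = 8/7879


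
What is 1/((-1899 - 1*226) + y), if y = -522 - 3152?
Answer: -1/5799 ≈ -0.00017244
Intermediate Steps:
y = -3674
1/((-1899 - 1*226) + y) = 1/((-1899 - 1*226) - 3674) = 1/((-1899 - 226) - 3674) = 1/(-2125 - 3674) = 1/(-5799) = -1/5799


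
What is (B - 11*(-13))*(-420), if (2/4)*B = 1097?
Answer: -981540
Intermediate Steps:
B = 2194 (B = 2*1097 = 2194)
(B - 11*(-13))*(-420) = (2194 - 11*(-13))*(-420) = (2194 + 143)*(-420) = 2337*(-420) = -981540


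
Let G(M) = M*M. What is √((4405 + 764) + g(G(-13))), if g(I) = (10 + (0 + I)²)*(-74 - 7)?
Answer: I*√2309082 ≈ 1519.6*I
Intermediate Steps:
G(M) = M²
g(I) = -810 - 81*I² (g(I) = (10 + I²)*(-81) = -810 - 81*I²)
√((4405 + 764) + g(G(-13))) = √((4405 + 764) + (-810 - 81*((-13)²)²)) = √(5169 + (-810 - 81*169²)) = √(5169 + (-810 - 81*28561)) = √(5169 + (-810 - 2313441)) = √(5169 - 2314251) = √(-2309082) = I*√2309082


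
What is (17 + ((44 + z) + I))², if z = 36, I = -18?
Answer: 6241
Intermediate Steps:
(17 + ((44 + z) + I))² = (17 + ((44 + 36) - 18))² = (17 + (80 - 18))² = (17 + 62)² = 79² = 6241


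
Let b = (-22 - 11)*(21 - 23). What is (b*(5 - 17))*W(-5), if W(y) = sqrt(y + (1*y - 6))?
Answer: -3168*I ≈ -3168.0*I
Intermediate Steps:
b = 66 (b = -33*(-2) = 66)
W(y) = sqrt(-6 + 2*y) (W(y) = sqrt(y + (y - 6)) = sqrt(y + (-6 + y)) = sqrt(-6 + 2*y))
(b*(5 - 17))*W(-5) = (66*(5 - 17))*sqrt(-6 + 2*(-5)) = (66*(-12))*sqrt(-6 - 10) = -3168*I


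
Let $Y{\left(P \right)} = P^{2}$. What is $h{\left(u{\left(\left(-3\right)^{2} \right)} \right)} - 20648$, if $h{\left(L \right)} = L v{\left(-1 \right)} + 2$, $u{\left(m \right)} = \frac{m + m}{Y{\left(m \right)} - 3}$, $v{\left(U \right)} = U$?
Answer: $- \frac{268401}{13} \approx -20646.0$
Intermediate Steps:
$u{\left(m \right)} = \frac{2 m}{-3 + m^{2}}$ ($u{\left(m \right)} = \frac{m + m}{m^{2} - 3} = \frac{2 m}{-3 + m^{2}}$)
$h{\left(L \right)} = 2 - L$ ($h{\left(L \right)} = L \left(-1\right) + 2 = - L + 2 = 2 - L$)
$h{\left(u{\left(\left(-3\right)^{2} \right)} \right)} - 20648 = \left(2 - \frac{2 \left(-3\right)^{2}}{-3 + \left(\left(-3\right)^{2}\right)^{2}}\right) - 20648 = \left(2 - 2 \cdot 9 \frac{1}{-3 + 9^{2}}\right) - 20648 = \left(2 - 2 \cdot 9 \frac{1}{-3 + 81}\right) - 20648 = \left(2 - 2 \cdot 9 \cdot \frac{1}{78}\right) - 20648 = \left(2 - \frac{3}{13}\right) - 20648 = \frac{23}{13} - 20648 = - \frac{268401}{13}$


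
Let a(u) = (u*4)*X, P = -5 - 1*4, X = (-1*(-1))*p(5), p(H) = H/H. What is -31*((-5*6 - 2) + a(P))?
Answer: 2108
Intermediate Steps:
p(H) = 1
X = 1 (X = -1*(-1)*1 = 1*1 = 1)
P = -9 (P = -5 - 4 = -9)
a(u) = 4*u (a(u) = (u*4)*1 = (4*u)*1 = 4*u)
-31*((-5*6 - 2) + a(P)) = -31*((-5*6 - 2) + 4*(-9)) = -31*((-30 - 2) - 36) = -31*(-32 - 36) = -31*(-68) = 2108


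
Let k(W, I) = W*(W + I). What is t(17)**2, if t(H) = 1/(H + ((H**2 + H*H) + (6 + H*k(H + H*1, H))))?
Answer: 1/904746241 ≈ 1.1053e-9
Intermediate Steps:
k(W, I) = W*(I + W)
t(H) = 1/(6 + H + 2*H**2 + 6*H**3) (t(H) = 1/(H + ((H**2 + H*H) + (6 + H*((H + H*1)*(H + (H + H*1)))))) = 1/(H + ((H**2 + H**2) + (6 + H*((H + H)*(H + (H + H)))))) = 1/(H + (2*H**2 + (6 + H*((2*H)*(H + 2*H))))) = 1/(H + (2*H**2 + (6 + H*((2*H)*(3*H))))) = 1/(H + (2*H**2 + (6 + H*(6*H**2)))) = 1/(H + (2*H**2 + (6 + 6*H**3))) = 1/(H + (6 + 2*H**2 + 6*H**3)) = 1/(6 + H + 2*H**2 + 6*H**3))
t(17)**2 = (1/(6 + 17 + 2*17**2 + 6*17**3))**2 = (1/(6 + 17 + 2*289 + 6*4913))**2 = (1/(6 + 17 + 578 + 29478))**2 = (1/30079)**2 = 1/904746241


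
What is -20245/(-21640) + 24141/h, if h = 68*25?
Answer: 27841387/1839400 ≈ 15.136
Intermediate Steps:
h = 1700
-20245/(-21640) + 24141/h = -20245/(-21640) + 24141/1700 = -20245*(-1/21640) + 24141*(1/1700) = 4049/4328 + 24141/1700 = 27841387/1839400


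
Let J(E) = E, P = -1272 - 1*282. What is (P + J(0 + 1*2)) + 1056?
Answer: -496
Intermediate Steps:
P = -1554 (P = -1272 - 282 = -1554)
(P + J(0 + 1*2)) + 1056 = (-1554 + (0 + 1*2)) + 1056 = (-1554 + (0 + 2)) + 1056 = (-1554 + 2) + 1056 = -1552 + 1056 = -496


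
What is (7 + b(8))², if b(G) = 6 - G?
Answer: 25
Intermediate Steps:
(7 + b(8))² = (7 + (6 - 1*8))² = (7 + (6 - 8))² = (7 - 2)² = 5² = 25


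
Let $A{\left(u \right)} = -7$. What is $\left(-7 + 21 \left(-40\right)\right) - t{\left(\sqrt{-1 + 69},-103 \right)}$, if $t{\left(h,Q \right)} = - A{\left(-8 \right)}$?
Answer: $-854$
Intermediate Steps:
$t{\left(h,Q \right)} = 7$ ($t{\left(h,Q \right)} = \left(-1\right) \left(-7\right) = 7$)
$\left(-7 + 21 \left(-40\right)\right) - t{\left(\sqrt{-1 + 69},-103 \right)} = \left(-7 + 21 \left(-40\right)\right) - 7 = \left(-7 - 840\right) - 7 = -847 - 7 = -854$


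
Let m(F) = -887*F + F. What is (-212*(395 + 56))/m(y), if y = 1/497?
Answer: 23759582/443 ≈ 53633.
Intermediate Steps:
y = 1/497 ≈ 0.0020121
m(F) = -886*F
(-212*(395 + 56))/m(y) = (-212*(395 + 56))/((-886*1/497)) = (-212*451)/(-886/497) = -95612*(-497/886) = 23759582/443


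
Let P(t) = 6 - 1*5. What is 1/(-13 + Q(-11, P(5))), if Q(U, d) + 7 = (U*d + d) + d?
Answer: -1/29 ≈ -0.034483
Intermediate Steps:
P(t) = 1 (P(t) = 6 - 5 = 1)
Q(U, d) = -7 + 2*d + U*d (Q(U, d) = -7 + ((U*d + d) + d) = -7 + ((d + U*d) + d) = -7 + (2*d + U*d) = -7 + 2*d + U*d)
1/(-13 + Q(-11, P(5))) = 1/(-13 + (-7 + 2*1 - 11*1)) = 1/(-13 + (-7 + 2 - 11)) = 1/(-13 - 16) = 1/(-29) = -1/29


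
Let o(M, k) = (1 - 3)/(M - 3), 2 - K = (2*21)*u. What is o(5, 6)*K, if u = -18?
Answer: -758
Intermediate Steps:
K = 758 (K = 2 - 2*21*(-18) = 2 - 42*(-18) = 2 - 1*(-756) = 2 + 756 = 758)
o(M, k) = -2/(-3 + M)
o(5, 6)*K = -2/(-3 + 5)*758 = -2/2*758 = -2*1/2*758 = -1*758 = -758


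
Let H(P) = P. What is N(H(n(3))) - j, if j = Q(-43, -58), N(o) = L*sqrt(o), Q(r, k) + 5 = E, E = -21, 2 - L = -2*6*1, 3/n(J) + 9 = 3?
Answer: 26 + 7*I*sqrt(2) ≈ 26.0 + 9.8995*I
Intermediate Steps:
n(J) = -1/2 (n(J) = 3/(-9 + 3) = 3/(-6) = 3*(-1/6) = -1/2)
L = 14 (L = 2 - (-2*6) = 2 - (-12) = 2 - 1*(-12) = 2 + 12 = 14)
Q(r, k) = -26 (Q(r, k) = -5 - 21 = -26)
N(o) = 14*sqrt(o)
j = -26
N(H(n(3))) - j = 14*sqrt(-1/2) - 1*(-26) = 14*(I*sqrt(2)/2) + 26 = 7*I*sqrt(2) + 26 = 26 + 7*I*sqrt(2)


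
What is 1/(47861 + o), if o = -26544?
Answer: 1/21317 ≈ 4.6911e-5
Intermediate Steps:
1/(47861 + o) = 1/(47861 - 26544) = 1/21317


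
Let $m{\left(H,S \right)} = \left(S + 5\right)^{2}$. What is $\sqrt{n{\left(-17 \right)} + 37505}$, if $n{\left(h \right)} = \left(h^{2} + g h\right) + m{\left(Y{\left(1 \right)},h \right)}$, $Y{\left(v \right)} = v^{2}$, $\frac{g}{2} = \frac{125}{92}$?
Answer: $\frac{\sqrt{80179058}}{46} \approx 194.66$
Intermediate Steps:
$g = \frac{125}{46}$ ($g = 2 \cdot \frac{125}{92} = \frac{125}{46} \approx 2.7174$)
$m{\left(H,S \right)} = \left(5 + S\right)^{2}$
$n{\left(h \right)} = h^{2} + \left(5 + h\right)^{2} + \frac{125 h}{46}$ ($n{\left(h \right)} = \left(h^{2} + \frac{125 h}{46}\right) + \left(5 + h\right)^{2} = h^{2} + \left(5 + h\right)^{2} + \frac{125 h}{46}$)
$\sqrt{n{\left(-17 \right)} + 37505} = \sqrt{\left(25 + 2 \left(-17\right)^{2} + \frac{585}{46} \left(-17\right)\right) + 37505} = \sqrt{\left(25 + 2 \cdot 289 - \frac{9945}{46}\right) + 37505} = \sqrt{\left(25 + 578 - \frac{9945}{46}\right) + 37505} = \sqrt{\frac{17793}{46} + 37505} = \sqrt{\frac{1743023}{46}} = \frac{\sqrt{80179058}}{46}$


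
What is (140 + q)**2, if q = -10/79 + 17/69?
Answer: 583379746849/29713401 ≈ 19634.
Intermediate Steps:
q = 653/5451 (q = -10*1/79 + 17*(1/69) = -10/79 + 17/69 = 653/5451 ≈ 0.11979)
(140 + q)**2 = (140 + 653/5451)**2 = (763793/5451)**2 = 583379746849/29713401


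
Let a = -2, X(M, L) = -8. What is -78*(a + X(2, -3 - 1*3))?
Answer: 780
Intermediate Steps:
-78*(a + X(2, -3 - 1*3)) = -78*(-2 - 8) = -78*(-10) = 780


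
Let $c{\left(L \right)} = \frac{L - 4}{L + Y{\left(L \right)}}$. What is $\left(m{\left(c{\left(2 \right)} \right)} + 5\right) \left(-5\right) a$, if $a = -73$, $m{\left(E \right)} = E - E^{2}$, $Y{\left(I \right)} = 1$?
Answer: $\frac{12775}{9} \approx 1419.4$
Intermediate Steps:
$c{\left(L \right)} = \frac{-4 + L}{1 + L}$ ($c{\left(L \right)} = \frac{L - 4}{L + 1} = \frac{-4 + L}{1 + L}$)
$\left(m{\left(c{\left(2 \right)} \right)} + 5\right) \left(-5\right) a = \left(\frac{-4 + 2}{1 + 2} \left(1 - \frac{-4 + 2}{1 + 2}\right) + 5\right) \left(-5\right) \left(-73\right) = \left(\frac{1}{3} \left(-2\right) \left(1 - \frac{1}{3} \left(-2\right)\right) + 5\right) \left(-5\right) \left(-73\right) = \left(- \frac{2 \left(1 - - \frac{2}{3}\right)}{3} + 5\right) \left(-5\right) \left(-73\right) = \left(- \frac{2 \left(1 + \frac{2}{3}\right)}{3} + 5\right) \left(-5\right) \left(-73\right) = \left(\left(- \frac{2}{3}\right) \frac{5}{3} + 5\right) \left(-5\right) \left(-73\right) = \left(- \frac{10}{9} + 5\right) \left(-5\right) \left(-73\right) = \frac{35}{9} \left(-5\right) \left(-73\right) = \left(- \frac{175}{9}\right) \left(-73\right) = \frac{12775}{9}$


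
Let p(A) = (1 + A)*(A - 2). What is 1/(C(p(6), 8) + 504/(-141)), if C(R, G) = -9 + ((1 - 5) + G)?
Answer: -47/403 ≈ -0.11663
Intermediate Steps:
p(A) = (1 + A)*(-2 + A)
C(R, G) = -13 + G (C(R, G) = -9 + (-4 + G) = -13 + G)
1/(C(p(6), 8) + 504/(-141)) = 1/((-13 + 8) + 504/(-141)) = 1/(-5 + 504*(-1/141)) = 1/(-5 - 168/47) = 1/(-403/47) = -47/403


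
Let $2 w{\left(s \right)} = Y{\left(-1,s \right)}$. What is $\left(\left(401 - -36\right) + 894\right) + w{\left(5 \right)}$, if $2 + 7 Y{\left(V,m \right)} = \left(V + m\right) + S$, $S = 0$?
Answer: $\frac{9318}{7} \approx 1331.1$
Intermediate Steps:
$Y{\left(V,m \right)} = - \frac{2}{7} + \frac{V}{7} + \frac{m}{7}$ ($Y{\left(V,m \right)} = - \frac{2}{7} + \frac{\left(V + m\right) + 0}{7} = - \frac{2}{7} + \frac{V + m}{7} = - \frac{2}{7} + \left(\frac{V}{7} + \frac{m}{7}\right) = - \frac{2}{7} + \frac{V}{7} + \frac{m}{7}$)
$w{\left(s \right)} = - \frac{3}{14} + \frac{s}{14}$ ($w{\left(s \right)} = \frac{- \frac{2}{7} + \frac{1}{7} \left(-1\right) + \frac{s}{7}}{2} = \frac{- \frac{2}{7} - \frac{1}{7} + \frac{s}{7}}{2} = \frac{- \frac{3}{7} + \frac{s}{7}}{2} = - \frac{3}{14} + \frac{s}{14}$)
$\left(\left(401 - -36\right) + 894\right) + w{\left(5 \right)} = \left(\left(401 - -36\right) + 894\right) + \left(- \frac{3}{14} + \frac{1}{14} \cdot 5\right) = \left(\left(401 + 36\right) + 894\right) + \left(- \frac{3}{14} + \frac{5}{14}\right) = \left(437 + 894\right) + \frac{1}{7} = 1331 + \frac{1}{7} = \frac{9318}{7}$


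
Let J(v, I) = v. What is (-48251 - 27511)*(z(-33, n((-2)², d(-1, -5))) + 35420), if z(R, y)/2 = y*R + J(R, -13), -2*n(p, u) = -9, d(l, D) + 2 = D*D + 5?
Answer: -2655988434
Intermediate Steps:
d(l, D) = 3 + D² (d(l, D) = -2 + (D*D + 5) = -2 + (D² + 5) = -2 + (5 + D²) = 3 + D²)
n(p, u) = 9/2 (n(p, u) = -½*(-9) = 9/2)
z(R, y) = 2*R + 2*R*y (z(R, y) = 2*(y*R + R) = 2*(R*y + R) = 2*(R + R*y) = 2*R + 2*R*y)
(-48251 - 27511)*(z(-33, n((-2)², d(-1, -5))) + 35420) = (-48251 - 27511)*(2*(-33)*(1 + 9/2) + 35420) = -75762*(2*(-33)*(11/2) + 35420) = -75762*(-363 + 35420) = -75762*35057 = -2655988434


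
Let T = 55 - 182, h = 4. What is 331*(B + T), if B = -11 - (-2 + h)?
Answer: -46340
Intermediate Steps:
T = -127
B = -13 (B = -11 - (-2 + 4) = -11 - 1*2 = -11 - 2 = -13)
331*(B + T) = 331*(-13 - 127) = 331*(-140) = -46340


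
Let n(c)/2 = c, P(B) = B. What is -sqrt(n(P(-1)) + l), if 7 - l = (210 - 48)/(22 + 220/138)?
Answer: -7*I*sqrt(25234)/814 ≈ -1.3661*I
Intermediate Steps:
n(c) = 2*c
l = 109/814 (l = 7 - (210 - 48)/(22 + 220/138) = 7 - 162/(22 + 220*(1/138)) = 7 - 162/(22 + 110/69) = 7 - 162/1628/69 = 7 - 162*69/1628 = 7 - 1*5589/814 = 7 - 5589/814 = 109/814 ≈ 0.13391)
-sqrt(n(P(-1)) + l) = -sqrt(2*(-1) + 109/814) = -sqrt(-2 + 109/814) = -sqrt(-1519/814) = -7*I*sqrt(25234)/814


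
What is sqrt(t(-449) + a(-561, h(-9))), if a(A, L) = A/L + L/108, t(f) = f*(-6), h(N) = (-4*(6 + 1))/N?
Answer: sqrt(359168565)/378 ≈ 50.137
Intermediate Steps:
h(N) = -28/N (h(N) = (-4*7)/N = -28/N)
t(f) = -6*f
a(A, L) = L/108 + A/L (a(A, L) = A/L + L*(1/108) = A/L + L/108 = L/108 + A/L)
sqrt(t(-449) + a(-561, h(-9))) = sqrt(-6*(-449) + ((-28/(-9))/108 - 561/((-28/(-9))))) = sqrt(2694 + ((-28*(-1/9))/108 - 561/((-28*(-1/9))))) = sqrt(2694 + ((1/108)*(28/9) - 561/28/9)) = sqrt(2694 + (7/243 - 561*9/28)) = sqrt(2694 + (7/243 - 5049/28)) = sqrt(2694 - 1226711/6804) = sqrt(17103265/6804) = sqrt(359168565)/378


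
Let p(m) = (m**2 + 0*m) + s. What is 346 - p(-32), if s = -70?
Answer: -608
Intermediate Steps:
p(m) = -70 + m**2 (p(m) = (m**2 + 0*m) - 70 = (m**2 + 0) - 70 = m**2 - 70 = -70 + m**2)
346 - p(-32) = 346 - (-70 + (-32)**2) = 346 - (-70 + 1024) = 346 - 1*954 = 346 - 954 = -608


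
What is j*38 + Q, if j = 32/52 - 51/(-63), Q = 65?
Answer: 32527/273 ≈ 119.15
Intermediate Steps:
j = 389/273 (j = 32*(1/52) - 51*(-1/63) = 8/13 + 17/21 = 389/273 ≈ 1.4249)
j*38 + Q = (389/273)*38 + 65 = 14782/273 + 65 = 32527/273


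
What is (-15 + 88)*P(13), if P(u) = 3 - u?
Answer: -730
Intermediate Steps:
(-15 + 88)*P(13) = (-15 + 88)*(3 - 1*13) = 73*(3 - 13) = 73*(-10) = -730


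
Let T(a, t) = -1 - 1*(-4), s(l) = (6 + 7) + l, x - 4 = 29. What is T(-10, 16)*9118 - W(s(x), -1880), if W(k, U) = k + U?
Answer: 29188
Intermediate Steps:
x = 33 (x = 4 + 29 = 33)
s(l) = 13 + l
T(a, t) = 3 (T(a, t) = -1 + 4 = 3)
W(k, U) = U + k
T(-10, 16)*9118 - W(s(x), -1880) = 3*9118 - (-1880 + (13 + 33)) = 27354 - (-1880 + 46) = 27354 - 1*(-1834) = 27354 + 1834 = 29188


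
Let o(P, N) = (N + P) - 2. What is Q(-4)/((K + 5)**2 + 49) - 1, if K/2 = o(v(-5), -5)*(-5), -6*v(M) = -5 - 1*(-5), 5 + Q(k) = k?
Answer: -5683/5674 ≈ -1.0016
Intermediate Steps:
Q(k) = -5 + k
v(M) = 0 (v(M) = -(-5 - 1*(-5))/6 = -(-5 + 5)/6 = -1/6*0 = 0)
o(P, N) = -2 + N + P
K = 70 (K = 2*((-2 - 5 + 0)*(-5)) = 2*(-7*(-5)) = 2*35 = 70)
Q(-4)/((K + 5)**2 + 49) - 1 = (-5 - 4)/((70 + 5)**2 + 49) - 1 = -9/(75**2 + 49) - 1 = -9/(5625 + 49) - 1 = -9/5674 - 1 = -5683/5674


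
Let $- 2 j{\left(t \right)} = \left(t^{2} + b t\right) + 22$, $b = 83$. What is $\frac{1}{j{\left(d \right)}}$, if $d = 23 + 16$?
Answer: $- \frac{1}{2390} \approx -0.00041841$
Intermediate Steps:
$d = 39$
$j{\left(t \right)} = -11 - \frac{83 t}{2} - \frac{t^{2}}{2}$ ($j{\left(t \right)} = - \frac{\left(t^{2} + 83 t\right) + 22}{2} = - \frac{22 + t^{2} + 83 t}{2} = -11 - \frac{83 t}{2} - \frac{t^{2}}{2}$)
$\frac{1}{j{\left(d \right)}} = \frac{1}{-11 - \frac{3237}{2} - \frac{39^{2}}{2}} = \frac{1}{-11 - \frac{3237}{2} - \frac{1521}{2}} = \frac{1}{-2390} = - \frac{1}{2390}$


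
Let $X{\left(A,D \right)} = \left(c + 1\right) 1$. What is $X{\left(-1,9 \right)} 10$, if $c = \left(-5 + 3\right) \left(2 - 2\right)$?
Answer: $10$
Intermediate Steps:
$c = 0$ ($c = \left(-2\right) 0 = 0$)
$X{\left(A,D \right)} = 1$ ($X{\left(A,D \right)} = \left(0 + 1\right) 1 = 1 \cdot 1 = 1$)
$X{\left(-1,9 \right)} 10 = 1 \cdot 10 = 10$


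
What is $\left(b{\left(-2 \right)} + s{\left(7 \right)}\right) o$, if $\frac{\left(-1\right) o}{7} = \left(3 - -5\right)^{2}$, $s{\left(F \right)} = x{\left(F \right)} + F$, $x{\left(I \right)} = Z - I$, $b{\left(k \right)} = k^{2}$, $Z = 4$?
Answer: $-3584$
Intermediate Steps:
$x{\left(I \right)} = 4 - I$
$s{\left(F \right)} = 4$ ($s{\left(F \right)} = \left(4 - F\right) + F = 4$)
$o = -448$ ($o = - 7 \left(3 - -5\right)^{2} = - 7 \left(3 + \left(-3 + 8\right)\right)^{2} = - 7 \left(3 + 5\right)^{2} = - 7 \cdot 8^{2} = \left(-7\right) 64 = -448$)
$\left(b{\left(-2 \right)} + s{\left(7 \right)}\right) o = \left(\left(-2\right)^{2} + 4\right) \left(-448\right) = \left(4 + 4\right) \left(-448\right) = 8 \left(-448\right) = -3584$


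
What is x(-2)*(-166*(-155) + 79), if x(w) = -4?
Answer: -103236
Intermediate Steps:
x(-2)*(-166*(-155) + 79) = -4*(-166*(-155) + 79) = -4*(25730 + 79) = -4*25809 = -103236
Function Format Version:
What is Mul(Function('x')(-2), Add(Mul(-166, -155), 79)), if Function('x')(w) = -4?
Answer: -103236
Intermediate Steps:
Mul(Function('x')(-2), Add(Mul(-166, -155), 79)) = Mul(-4, Add(Mul(-166, -155), 79)) = Mul(-4, Add(25730, 79)) = Mul(-4, 25809) = -103236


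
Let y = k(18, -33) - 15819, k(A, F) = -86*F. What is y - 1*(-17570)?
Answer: 4589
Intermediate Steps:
y = -12981 (y = -86*(-33) - 15819 = 2838 - 15819 = -12981)
y - 1*(-17570) = -12981 - 1*(-17570) = -12981 + 17570 = 4589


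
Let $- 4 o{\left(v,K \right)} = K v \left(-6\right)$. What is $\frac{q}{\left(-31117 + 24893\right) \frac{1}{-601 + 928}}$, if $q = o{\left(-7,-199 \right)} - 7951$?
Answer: $\frac{3833421}{12448} \approx 307.95$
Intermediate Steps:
$o{\left(v,K \right)} = \frac{3 K v}{2}$ ($o{\left(v,K \right)} = - \frac{K v \left(-6\right)}{4} = - \frac{\left(-6\right) K v}{4} = \frac{3 K v}{2}$)
$q = - \frac{11723}{2}$ ($q = \frac{3}{2} \left(-199\right) \left(-7\right) - 7951 = \frac{4179}{2} - 7951 = - \frac{11723}{2} \approx -5861.5$)
$\frac{q}{\left(-31117 + 24893\right) \frac{1}{-601 + 928}} = - \frac{11723}{2 \frac{-31117 + 24893}{-601 + 928}} = - \frac{11723}{2 \left(- \frac{6224}{327}\right)} = \left(- \frac{11723}{2}\right) \left(- \frac{327}{6224}\right) = \frac{3833421}{12448}$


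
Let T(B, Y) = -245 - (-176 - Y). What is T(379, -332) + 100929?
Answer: 100528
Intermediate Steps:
T(B, Y) = -69 + Y (T(B, Y) = -245 + (176 + Y) = -69 + Y)
T(379, -332) + 100929 = (-69 - 332) + 100929 = -401 + 100929 = 100528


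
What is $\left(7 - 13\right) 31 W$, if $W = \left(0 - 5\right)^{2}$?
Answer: $-4650$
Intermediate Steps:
$W = 25$ ($W = \left(-5\right)^{2} = 25$)
$\left(7 - 13\right) 31 W = \left(7 - 13\right) 31 \cdot 25 = \left(-6\right) 31 \cdot 25 = \left(-186\right) 25 = -4650$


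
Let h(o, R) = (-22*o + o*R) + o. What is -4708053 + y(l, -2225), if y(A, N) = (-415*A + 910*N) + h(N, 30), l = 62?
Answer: -6778558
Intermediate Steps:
h(o, R) = -21*o + R*o (h(o, R) = (-22*o + R*o) + o = -21*o + R*o)
y(A, N) = -415*A + 919*N (y(A, N) = (-415*A + 910*N) + N*(-21 + 30) = (-415*A + 910*N) + N*9 = (-415*A + 910*N) + 9*N = -415*A + 919*N)
-4708053 + y(l, -2225) = -4708053 + (-415*62 + 919*(-2225)) = -4708053 + (-25730 - 2044775) = -4708053 - 2070505 = -6778558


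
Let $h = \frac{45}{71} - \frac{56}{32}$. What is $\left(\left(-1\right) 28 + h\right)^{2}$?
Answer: $\frac{68376361}{80656} \approx 847.75$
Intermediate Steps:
$h = - \frac{317}{284}$ ($h = 45 \cdot \frac{1}{71} - \frac{7}{4} = \frac{45}{71} - \frac{7}{4} = - \frac{317}{284} \approx -1.1162$)
$\left(\left(-1\right) 28 + h\right)^{2} = \left(\left(-1\right) 28 - \frac{317}{284}\right)^{2} = \left(-28 - \frac{317}{284}\right)^{2} = \left(- \frac{8269}{284}\right)^{2} = \frac{68376361}{80656}$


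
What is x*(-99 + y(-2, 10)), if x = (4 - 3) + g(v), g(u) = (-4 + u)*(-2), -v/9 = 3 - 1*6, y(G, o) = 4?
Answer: 4275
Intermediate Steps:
v = 27 (v = -9*(3 - 1*6) = -9*(3 - 6) = -9*(-3) = 27)
g(u) = 8 - 2*u
x = -45 (x = (4 - 3) + (8 - 2*27) = 1 + (8 - 54) = 1 - 46 = -45)
x*(-99 + y(-2, 10)) = -45*(-99 + 4) = -45*(-95) = 4275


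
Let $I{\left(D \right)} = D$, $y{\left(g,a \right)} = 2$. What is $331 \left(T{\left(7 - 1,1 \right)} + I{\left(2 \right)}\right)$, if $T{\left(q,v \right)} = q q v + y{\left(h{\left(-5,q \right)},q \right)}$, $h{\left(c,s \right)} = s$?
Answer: $13240$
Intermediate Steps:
$T{\left(q,v \right)} = 2 + v q^{2}$ ($T{\left(q,v \right)} = q q v + 2 = q^{2} v + 2 = v q^{2} + 2 = 2 + v q^{2}$)
$331 \left(T{\left(7 - 1,1 \right)} + I{\left(2 \right)}\right) = 331 \left(\left(2 + 1 \left(7 - 1\right)^{2}\right) + 2\right) = 331 \left(\left(2 + 1 \cdot 6^{2}\right) + 2\right) = 331 \left(\left(2 + 1 \cdot 36\right) + 2\right) = 331 \left(\left(2 + 36\right) + 2\right) = 331 \left(38 + 2\right) = 331 \cdot 40 = 13240$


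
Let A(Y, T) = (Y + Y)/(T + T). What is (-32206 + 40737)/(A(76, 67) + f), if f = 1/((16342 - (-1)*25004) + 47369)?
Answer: 50707453555/6742407 ≈ 7520.7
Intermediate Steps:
f = 1/88715 (f = 1/((16342 - 1*(-25004)) + 47369) = 1/((16342 + 25004) + 47369) = 1/(41346 + 47369) = 1/88715 ≈ 1.1272e-5)
A(Y, T) = Y/T (A(Y, T) = (2*Y)/((2*T)) = (2*Y)*(1/(2*T)) = Y/T)
(-32206 + 40737)/(A(76, 67) + f) = (-32206 + 40737)/(76/67 + 1/88715) = 8531/(76*(1/67) + 1/88715) = 8531/(76/67 + 1/88715) = 8531/(6742407/5943905) = 8531*(5943905/6742407) = 50707453555/6742407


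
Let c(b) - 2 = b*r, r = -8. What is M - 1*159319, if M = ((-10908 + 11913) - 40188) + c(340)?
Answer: -201220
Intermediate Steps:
c(b) = 2 - 8*b (c(b) = 2 + b*(-8) = 2 - 8*b)
M = -41901 (M = ((-10908 + 11913) - 40188) + (2 - 8*340) = (1005 - 40188) + (2 - 2720) = -39183 - 2718 = -41901)
M - 1*159319 = -41901 - 1*159319 = -41901 - 159319 = -201220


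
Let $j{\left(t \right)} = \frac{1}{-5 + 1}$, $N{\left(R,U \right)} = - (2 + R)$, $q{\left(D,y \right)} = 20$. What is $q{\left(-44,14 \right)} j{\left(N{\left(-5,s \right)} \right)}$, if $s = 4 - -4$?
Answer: $-5$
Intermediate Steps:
$s = 8$ ($s = 4 + 4 = 8$)
$N{\left(R,U \right)} = -2 - R$
$j{\left(t \right)} = - \frac{1}{4}$ ($j{\left(t \right)} = \frac{1}{-4} = - \frac{1}{4}$)
$q{\left(-44,14 \right)} j{\left(N{\left(-5,s \right)} \right)} = 20 \left(- \frac{1}{4}\right) = -5$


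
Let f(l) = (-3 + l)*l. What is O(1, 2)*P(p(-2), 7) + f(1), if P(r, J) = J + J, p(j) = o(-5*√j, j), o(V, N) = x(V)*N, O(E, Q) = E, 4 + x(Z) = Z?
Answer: 12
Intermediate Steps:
x(Z) = -4 + Z
f(l) = l*(-3 + l)
o(V, N) = N*(-4 + V) (o(V, N) = (-4 + V)*N = N*(-4 + V))
p(j) = j*(-4 - 5*√j)
P(r, J) = 2*J
O(1, 2)*P(p(-2), 7) + f(1) = 1*(2*7) + 1*(-3 + 1) = 1*14 + 1*(-2) = 14 - 2 = 12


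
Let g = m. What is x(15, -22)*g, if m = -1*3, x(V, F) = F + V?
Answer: 21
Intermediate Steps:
m = -3
g = -3
x(15, -22)*g = (-22 + 15)*(-3) = -7*(-3) = 21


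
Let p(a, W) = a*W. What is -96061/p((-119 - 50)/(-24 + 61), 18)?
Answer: 3554257/3042 ≈ 1168.4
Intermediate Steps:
p(a, W) = W*a
-96061/p((-119 - 50)/(-24 + 61), 18) = -96061*(-24 + 61)/(18*(-119 - 50)) = -96061/(18*(-169/37)) = -96061/(-3042/37) = -96061*(-37/3042) = 3554257/3042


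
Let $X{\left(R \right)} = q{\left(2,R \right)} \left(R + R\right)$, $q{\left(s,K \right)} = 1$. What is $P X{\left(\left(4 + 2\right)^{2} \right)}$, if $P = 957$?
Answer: $68904$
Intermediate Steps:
$X{\left(R \right)} = 2 R$ ($X{\left(R \right)} = 1 \left(R + R\right) = 1 \cdot 2 R = 2 R$)
$P X{\left(\left(4 + 2\right)^{2} \right)} = 957 \cdot 2 \left(4 + 2\right)^{2} = 957 \cdot 2 \cdot 6^{2} = 957 \cdot 2 \cdot 36 = 957 \cdot 72 = 68904$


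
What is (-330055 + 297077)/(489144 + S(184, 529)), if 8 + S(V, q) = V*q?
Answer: -16489/293236 ≈ -0.056231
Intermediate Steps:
S(V, q) = -8 + V*q
(-330055 + 297077)/(489144 + S(184, 529)) = (-330055 + 297077)/(489144 + (-8 + 184*529)) = -32978/(489144 + (-8 + 97336)) = -32978/(489144 + 97328) = -32978/586472 = -32978*1/586472 = -16489/293236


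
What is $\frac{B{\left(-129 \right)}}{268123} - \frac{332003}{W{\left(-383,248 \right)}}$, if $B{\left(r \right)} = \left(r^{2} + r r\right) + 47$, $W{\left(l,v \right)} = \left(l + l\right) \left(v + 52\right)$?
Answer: $\frac{96676644569}{61614665400} \approx 1.5691$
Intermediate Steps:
$W{\left(l,v \right)} = 2 l \left(52 + v\right)$
$B{\left(r \right)} = 47 + 2 r^{2}$ ($B{\left(r \right)} = \left(r^{2} + r^{2}\right) + 47 = 2 r^{2} + 47 = 47 + 2 r^{2}$)
$\frac{B{\left(-129 \right)}}{268123} - \frac{332003}{W{\left(-383,248 \right)}} = \frac{47 + 2 \left(-129\right)^{2}}{268123} - \frac{332003}{2 \left(-383\right) \left(52 + 248\right)} = \left(47 + 2 \cdot 16641\right) \frac{1}{268123} - \frac{332003}{2 \left(-383\right) 300} = \left(47 + 33282\right) \frac{1}{268123} - \frac{332003}{-229800} = 33329 \cdot \frac{1}{268123} - - \frac{332003}{229800} = \frac{33329}{268123} + \frac{332003}{229800} = \frac{96676644569}{61614665400}$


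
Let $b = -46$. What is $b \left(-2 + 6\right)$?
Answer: $-184$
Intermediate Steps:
$b \left(-2 + 6\right) = - 46 \left(-2 + 6\right) = \left(-46\right) 4 = -184$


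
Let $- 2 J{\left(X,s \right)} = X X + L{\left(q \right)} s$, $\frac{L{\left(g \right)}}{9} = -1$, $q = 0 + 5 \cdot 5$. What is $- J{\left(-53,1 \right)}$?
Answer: $1400$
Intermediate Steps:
$q = 25$ ($q = 0 + 25 = 25$)
$L{\left(g \right)} = -9$ ($L{\left(g \right)} = 9 \left(-1\right) = -9$)
$J{\left(X,s \right)} = - \frac{X^{2}}{2} + \frac{9 s}{2}$ ($J{\left(X,s \right)} = - \frac{X X - 9 s}{2} = - \frac{X^{2} - 9 s}{2} = - \frac{X^{2}}{2} + \frac{9 s}{2}$)
$- J{\left(-53,1 \right)} = - (- \frac{\left(-53\right)^{2}}{2} + \frac{9}{2} \cdot 1) = - (\left(- \frac{1}{2}\right) 2809 + \frac{9}{2}) = - (- \frac{2809}{2} + \frac{9}{2}) = \left(-1\right) \left(-1400\right) = 1400$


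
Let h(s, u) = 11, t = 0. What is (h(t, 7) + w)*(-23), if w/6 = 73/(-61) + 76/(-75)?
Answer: 79281/1525 ≈ 51.988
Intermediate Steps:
w = -20222/1525 (w = 6*(73/(-61) + 76/(-75)) = 6*(73*(-1/61) + 76*(-1/75)) = 6*(-73/61 - 76/75) = 6*(-10111/4575) = -20222/1525 ≈ -13.260)
(h(t, 7) + w)*(-23) = (11 - 20222/1525)*(-23) = -3447/1525*(-23) = 79281/1525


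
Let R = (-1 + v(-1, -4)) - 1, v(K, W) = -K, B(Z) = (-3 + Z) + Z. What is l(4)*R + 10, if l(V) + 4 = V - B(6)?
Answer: 19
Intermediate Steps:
B(Z) = -3 + 2*Z
R = -1 (R = (-1 - 1*(-1)) - 1 = (-1 + 1) - 1 = 0 - 1 = -1)
l(V) = -13 + V (l(V) = -4 + (V - (-3 + 2*6)) = -4 + (V - (-3 + 12)) = -4 + (V - 1*9) = -4 + (V - 9) = -4 + (-9 + V) = -13 + V)
l(4)*R + 10 = (-13 + 4)*(-1) + 10 = -9*(-1) + 10 = 9 + 10 = 19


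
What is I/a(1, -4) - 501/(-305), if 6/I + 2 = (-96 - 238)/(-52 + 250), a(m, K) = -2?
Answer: 10938/4453 ≈ 2.4563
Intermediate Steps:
I = -594/365 (I = 6/(-2 + (-96 - 238)/(-52 + 250)) = 6/(-2 - 334/198) = 6/(-2 - 334*1/198) = 6/(-2 - 167/99) = 6/(-365/99) = 6*(-99/365) = -594/365 ≈ -1.6274)
I/a(1, -4) - 501/(-305) = -594/365/(-2) - 501/(-305) = -594/365*(-1/2) - 501*(-1/305) = 297/365 + 501/305 = 10938/4453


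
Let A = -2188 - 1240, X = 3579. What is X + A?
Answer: 151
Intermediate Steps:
A = -3428
X + A = 3579 - 3428 = 151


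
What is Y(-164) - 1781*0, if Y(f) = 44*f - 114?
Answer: -7330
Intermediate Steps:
Y(f) = -114 + 44*f
Y(-164) - 1781*0 = (-114 + 44*(-164)) - 1781*0 = (-114 - 7216) + 0 = -7330 + 0 = -7330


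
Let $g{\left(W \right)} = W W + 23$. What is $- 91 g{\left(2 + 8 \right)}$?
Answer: $-11193$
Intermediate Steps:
$g{\left(W \right)} = 23 + W^{2}$ ($g{\left(W \right)} = W^{2} + 23 = 23 + W^{2}$)
$- 91 g{\left(2 + 8 \right)} = - 91 \left(23 + \left(2 + 8\right)^{2}\right) = - 91 \left(23 + 10^{2}\right) = - 91 \left(23 + 100\right) = \left(-91\right) 123 = -11193$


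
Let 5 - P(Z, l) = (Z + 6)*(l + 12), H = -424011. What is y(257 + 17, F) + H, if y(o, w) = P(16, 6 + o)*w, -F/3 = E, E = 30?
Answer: 153699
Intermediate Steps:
F = -90 (F = -3*30 = -90)
P(Z, l) = 5 - (6 + Z)*(12 + l) (P(Z, l) = 5 - (Z + 6)*(l + 12) = 5 - (6 + Z)*(12 + l))
y(o, w) = w*(-391 - 22*o) (y(o, w) = (-67 - 12*16 - 6*(6 + o) - 1*16*(6 + o))*w = (-67 - 192 + (-36 - 6*o) + (-96 - 16*o))*w = (-391 - 22*o)*w = w*(-391 - 22*o))
y(257 + 17, F) + H = -1*(-90)*(391 + 22*(257 + 17)) - 424011 = -1*(-90)*(391 + 22*274) - 424011 = -1*(-90)*(391 + 6028) - 424011 = -1*(-90)*6419 - 424011 = 577710 - 424011 = 153699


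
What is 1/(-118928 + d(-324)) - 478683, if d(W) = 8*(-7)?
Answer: -56955618073/118984 ≈ -4.7868e+5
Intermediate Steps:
d(W) = -56
1/(-118928 + d(-324)) - 478683 = 1/(-118928 - 56) - 478683 = 1/(-118984) - 478683 = -1/118984 - 478683 = -56955618073/118984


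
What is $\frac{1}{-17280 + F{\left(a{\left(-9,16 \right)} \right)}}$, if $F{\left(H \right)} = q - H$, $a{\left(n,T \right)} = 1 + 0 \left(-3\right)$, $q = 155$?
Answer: $- \frac{1}{17126} \approx -5.8391 \cdot 10^{-5}$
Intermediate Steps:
$a{\left(n,T \right)} = 1$ ($a{\left(n,T \right)} = 1 + 0 = 1$)
$F{\left(H \right)} = 155 - H$
$\frac{1}{-17280 + F{\left(a{\left(-9,16 \right)} \right)}} = \frac{1}{-17280 + \left(155 - 1\right)} = \frac{1}{-17280 + 154} = \frac{1}{-17126} = - \frac{1}{17126}$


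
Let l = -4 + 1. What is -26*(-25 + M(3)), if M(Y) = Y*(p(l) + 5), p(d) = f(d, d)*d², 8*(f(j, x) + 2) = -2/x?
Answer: 3211/2 ≈ 1605.5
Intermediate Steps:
l = -3
f(j, x) = -2 - 1/(4*x) (f(j, x) = -2 + (-2/x)/8 = -2 - 1/(4*x))
p(d) = d²*(-2 - 1/(4*d)) (p(d) = (-2 - 1/(4*d))*d² = d²*(-2 - 1/(4*d)))
M(Y) = -49*Y/4 (M(Y) = Y*(-¼*(-3)*(1 + 8*(-3)) + 5) = Y*(-¼*(-3)*(1 - 24) + 5) = Y*(-¼*(-3)*(-23) + 5) = Y*(-69/4 + 5) = Y*(-49/4) = -49*Y/4)
-26*(-25 + M(3)) = -26*(-25 - 49/4*3) = -26*(-25 - 147/4) = -26*(-247/4) = 3211/2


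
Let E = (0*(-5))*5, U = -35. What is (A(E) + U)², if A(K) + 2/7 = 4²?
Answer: 18225/49 ≈ 371.94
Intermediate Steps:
E = 0 (E = 0*5 = 0)
A(K) = 110/7 (A(K) = -2/7 + 4² = -2/7 + 16 = 110/7)
(A(E) + U)² = (110/7 - 35)² = (-135/7)² = 18225/49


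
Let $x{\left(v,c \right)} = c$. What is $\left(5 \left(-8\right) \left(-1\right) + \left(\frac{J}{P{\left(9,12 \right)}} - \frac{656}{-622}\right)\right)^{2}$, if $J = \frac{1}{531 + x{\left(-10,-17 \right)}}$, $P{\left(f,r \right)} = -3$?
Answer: $\frac{387615178323025}{229979711844} \approx 1685.4$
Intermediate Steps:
$J = \frac{1}{514}$ ($J = \frac{1}{531 - 17} = \frac{1}{514} \approx 0.0019455$)
$\left(5 \left(-8\right) \left(-1\right) + \left(\frac{J}{P{\left(9,12 \right)}} - \frac{656}{-622}\right)\right)^{2} = \left(5 \left(-8\right) \left(-1\right) + \left(\frac{1}{514 \left(-3\right)} - \frac{656}{-622}\right)\right)^{2} = \left(\left(-40\right) \left(-1\right) + \left(\frac{1}{514} \left(- \frac{1}{3}\right) - - \frac{328}{311}\right)\right)^{2} = \left(40 + \left(- \frac{1}{1542} + \frac{328}{311}\right)\right)^{2} = \left(40 + \frac{505465}{479562}\right)^{2} = \left(\frac{19687945}{479562}\right)^{2} = \frac{387615178323025}{229979711844}$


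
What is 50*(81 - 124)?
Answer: -2150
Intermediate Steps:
50*(81 - 124) = 50*(-43) = -2150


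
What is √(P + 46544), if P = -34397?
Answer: √12147 ≈ 110.21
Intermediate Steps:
√(P + 46544) = √(-34397 + 46544) = √12147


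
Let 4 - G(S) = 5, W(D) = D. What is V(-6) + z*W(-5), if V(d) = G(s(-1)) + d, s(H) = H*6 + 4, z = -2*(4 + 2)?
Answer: 53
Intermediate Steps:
z = -12 (z = -2*6 = -12)
s(H) = 4 + 6*H (s(H) = 6*H + 4 = 4 + 6*H)
G(S) = -1 (G(S) = 4 - 1*5 = 4 - 5 = -1)
V(d) = -1 + d
V(-6) + z*W(-5) = (-1 - 6) - 12*(-5) = -7 + 60 = 53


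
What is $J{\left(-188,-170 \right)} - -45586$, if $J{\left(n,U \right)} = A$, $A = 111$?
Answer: $45697$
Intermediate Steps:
$J{\left(n,U \right)} = 111$
$J{\left(-188,-170 \right)} - -45586 = 111 - -45586 = 111 + 45586 = 45697$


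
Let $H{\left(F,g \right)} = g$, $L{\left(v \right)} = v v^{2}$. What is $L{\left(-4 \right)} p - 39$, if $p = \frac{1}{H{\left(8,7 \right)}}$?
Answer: $- \frac{337}{7} \approx -48.143$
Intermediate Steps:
$L{\left(v \right)} = v^{3}$
$p = \frac{1}{7} \approx 0.14286$
$L{\left(-4 \right)} p - 39 = \left(-4\right)^{3} \cdot \frac{1}{7} - 39 = \left(-64\right) \frac{1}{7} - 39 = - \frac{64}{7} - 39 = - \frac{337}{7}$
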